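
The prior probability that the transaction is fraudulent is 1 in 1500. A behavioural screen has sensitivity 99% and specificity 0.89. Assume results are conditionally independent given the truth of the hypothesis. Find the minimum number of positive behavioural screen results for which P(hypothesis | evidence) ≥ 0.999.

Prior odds = (1/1500)/(1499/1500) = 1/1499.
False-positive rate = 1 − 0.89 = 0.11; likelihood ratio of a positive = 0.99/0.11 = 9.
Target posterior odds = 0.999/0.001 = 999.
Require 9ⁿ ≥ 999 ÷ (1/1499) = 1497501.
9⁶ = 531441 falls short of 1497501 but 9⁷ = 4782969 reaches it, so n = 7.

7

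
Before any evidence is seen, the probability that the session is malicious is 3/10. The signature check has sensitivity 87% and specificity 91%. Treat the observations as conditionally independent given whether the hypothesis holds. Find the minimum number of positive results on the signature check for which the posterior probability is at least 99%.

3

Prior odds: 0.3 ÷ 0.7 = 3/7.
False-positive rate = 1 − 0.91 = 0.09; likelihood ratio of a positive = 0.87/0.09 = 29/3.
Target odds: 0.99 ÷ 0.01 = 99.
Need (3/7) × (29/3)ⁿ ≥ 99, i.e. (29/3)ⁿ ≥ 231.
(29/3)² = 841/9 falls short of 231 but (29/3)³ = 24389/27 reaches it, so n = 3.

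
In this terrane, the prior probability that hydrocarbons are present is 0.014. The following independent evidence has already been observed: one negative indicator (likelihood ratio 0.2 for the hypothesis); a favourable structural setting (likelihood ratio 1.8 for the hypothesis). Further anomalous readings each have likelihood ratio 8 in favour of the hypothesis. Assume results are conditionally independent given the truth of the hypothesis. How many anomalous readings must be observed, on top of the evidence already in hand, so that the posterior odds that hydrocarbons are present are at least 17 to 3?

Prior odds = 0.014/0.986 = 7/493.
Combined Bayes factor of the evidence already in hand = 0.2 × 1.8 = 0.36.
Odds after that evidence = (7/493) × 0.36 = 63/12325.
Target odds = 17/3.
Need 8ⁿ ≥ 17/3 ÷ (63/12325) = 209525/189.
8³ = 512 falls short of 209525/189 but 8⁴ = 4096 reaches it, so n = 4.

4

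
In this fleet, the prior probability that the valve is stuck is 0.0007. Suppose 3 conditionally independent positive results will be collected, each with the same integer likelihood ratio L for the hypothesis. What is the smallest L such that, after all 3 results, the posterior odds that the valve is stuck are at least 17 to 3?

Prior odds = 0.0007/0.9993 = 7/9993.
Target odds = 17/3.
Need L³ ≥ 17/3 ÷ (7/9993) = 56627/7.
20³ = 8000 < 56627/7 ≤ 9261 = 21³, so L = 21.

21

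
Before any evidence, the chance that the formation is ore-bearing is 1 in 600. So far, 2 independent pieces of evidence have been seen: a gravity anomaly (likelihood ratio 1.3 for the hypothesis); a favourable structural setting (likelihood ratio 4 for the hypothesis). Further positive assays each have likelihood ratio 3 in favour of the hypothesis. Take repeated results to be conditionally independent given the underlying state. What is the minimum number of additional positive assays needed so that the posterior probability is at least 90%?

7

Prior odds = (1/600)/(599/600) = 1/599.
Combined Bayes factor of the evidence already in hand = 1.3 × 4 = 5.2.
Odds after that evidence = (1/599) × 5.2 = 26/2995.
Target odds = 0.9/0.1 = 9.
Need 3ⁿ ≥ 9 ÷ (26/2995) = 26955/26.
3⁶ = 729 falls short of 26955/26 but 3⁷ = 2187 reaches it, so n = 7.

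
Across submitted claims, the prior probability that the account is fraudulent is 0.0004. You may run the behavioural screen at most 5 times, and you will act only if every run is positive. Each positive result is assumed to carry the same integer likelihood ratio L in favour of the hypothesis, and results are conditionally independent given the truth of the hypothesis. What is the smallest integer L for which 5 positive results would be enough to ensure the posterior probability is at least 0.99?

12

Prior odds = 0.0004/0.9996 = 1/2499.
Target odds = 0.99/0.01 = 99.
Need L⁵ ≥ 99 ÷ (1/2499) = 247401.
11⁵ = 161051 < 247401 ≤ 248832 = 12⁵, so L = 12.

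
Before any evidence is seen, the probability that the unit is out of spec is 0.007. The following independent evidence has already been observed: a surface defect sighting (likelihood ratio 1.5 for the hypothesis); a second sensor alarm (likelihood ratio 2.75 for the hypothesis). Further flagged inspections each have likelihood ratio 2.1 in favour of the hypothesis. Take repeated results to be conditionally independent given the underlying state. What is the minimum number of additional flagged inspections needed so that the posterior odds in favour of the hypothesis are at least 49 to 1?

Prior odds = 0.007/0.993 = 7/993.
Combined Bayes factor of the evidence already in hand = 1.5 × 2.75 = 4.125.
Odds after that evidence = (7/993) × 4.125 = 77/2648.
Target odds = 49.
Need 2.1ⁿ ≥ 49 ÷ (77/2648) = 18536/11.
2.1¹⁰ ≈1667.99 falls short of 18536/11 but 2.1¹¹ ≈3502.78 reaches it, so n = 11.

11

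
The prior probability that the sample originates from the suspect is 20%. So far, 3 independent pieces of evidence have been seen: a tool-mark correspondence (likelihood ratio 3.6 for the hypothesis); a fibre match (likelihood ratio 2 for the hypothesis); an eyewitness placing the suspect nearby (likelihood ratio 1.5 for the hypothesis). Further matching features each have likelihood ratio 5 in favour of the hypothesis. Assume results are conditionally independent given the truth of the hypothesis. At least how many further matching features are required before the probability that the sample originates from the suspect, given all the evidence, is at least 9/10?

Prior odds = 0.2/0.8 = 0.25.
Combined Bayes factor of the evidence already in hand = 3.6 × 2 × 1.5 = 10.8.
Odds after that evidence = 0.25 × 10.8 = 2.7.
Target odds = 0.9/0.1 = 9.
Need 5ⁿ ≥ 9 ÷ 2.7 = 10/3.
5¹ = 5, which meets the required 10/3; so n = 1.

1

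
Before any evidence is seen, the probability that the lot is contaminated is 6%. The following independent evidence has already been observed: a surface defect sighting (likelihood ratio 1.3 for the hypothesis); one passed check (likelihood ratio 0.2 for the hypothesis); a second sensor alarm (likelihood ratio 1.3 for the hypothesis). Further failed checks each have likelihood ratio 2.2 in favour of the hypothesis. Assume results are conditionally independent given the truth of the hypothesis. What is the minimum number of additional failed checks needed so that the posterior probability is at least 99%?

11

Prior odds = 0.06/0.94 = 3/47.
Combined Bayes factor of the evidence already in hand = 1.3 × 0.2 × 1.3 = 0.338.
Odds after that evidence = (3/47) × 0.338 = 507/23500.
Target odds = 0.99/0.01 = 99.
Need 2.2ⁿ ≥ 99 ÷ (507/23500) = 775500/169.
2.2¹⁰ ≈2655.99 falls short of 775500/169 but 2.2¹¹ ≈5843.18 reaches it, so n = 11.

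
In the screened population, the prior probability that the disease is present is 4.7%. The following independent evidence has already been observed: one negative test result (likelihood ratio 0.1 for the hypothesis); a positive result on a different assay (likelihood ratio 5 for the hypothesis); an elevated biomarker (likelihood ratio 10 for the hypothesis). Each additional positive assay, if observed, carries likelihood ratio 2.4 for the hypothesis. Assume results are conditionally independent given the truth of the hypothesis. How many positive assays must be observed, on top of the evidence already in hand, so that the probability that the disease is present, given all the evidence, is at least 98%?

7

Prior odds = 0.047/0.953 = 47/953.
Combined Bayes factor of the evidence already in hand = 0.1 × 5 × 10 = 5.
Odds after that evidence = (47/953) × 5 = 235/953.
Target odds = 0.98/0.02 = 49.
Need 2.4ⁿ ≥ 49 ÷ (235/953) = 46697/235.
2.4⁶ = 2985984/15625 falls short of 46697/235 but 2.4⁷ = 35831808/78125 reaches it, so n = 7.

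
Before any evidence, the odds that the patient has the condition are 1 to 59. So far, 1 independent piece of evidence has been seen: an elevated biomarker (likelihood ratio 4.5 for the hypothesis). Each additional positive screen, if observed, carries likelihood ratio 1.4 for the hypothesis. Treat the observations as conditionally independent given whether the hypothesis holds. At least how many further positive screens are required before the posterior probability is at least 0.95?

17

Prior odds = 1/59.
Bayes factor of the evidence already in hand = 4.5.
Odds after that evidence = (1/59) × 4.5 = 9/118.
Target odds = 0.95/0.05 = 19.
Need 1.4ⁿ ≥ 19 ÷ (9/118) = 2242/9.
1.4¹⁶ ≈217.795 falls short of 2242/9 but 1.4¹⁷ ≈304.913 reaches it, so n = 17.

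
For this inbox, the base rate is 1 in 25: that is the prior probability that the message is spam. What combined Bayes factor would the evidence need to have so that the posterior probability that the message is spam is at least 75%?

72

Prior odds = 0.04/0.96 = 1/24.
Target odds = 0.75/0.25 = 3.
Required Bayes factor = 3 ÷ (1/24) = 72.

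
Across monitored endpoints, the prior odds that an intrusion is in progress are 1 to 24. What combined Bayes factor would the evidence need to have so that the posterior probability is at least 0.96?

Prior odds = 1/24.
Target odds = 0.96/0.04 = 24.
Required Bayes factor = 24 ÷ (1/24) = 576.

576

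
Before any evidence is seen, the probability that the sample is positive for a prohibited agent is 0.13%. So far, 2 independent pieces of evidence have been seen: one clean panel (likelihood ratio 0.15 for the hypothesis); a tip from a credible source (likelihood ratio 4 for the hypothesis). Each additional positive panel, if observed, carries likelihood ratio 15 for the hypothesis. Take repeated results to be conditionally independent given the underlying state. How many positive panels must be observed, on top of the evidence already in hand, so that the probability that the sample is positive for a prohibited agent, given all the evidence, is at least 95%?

Prior odds = 0.0013/0.9987 = 13/9987.
Combined Bayes factor of the evidence already in hand = 0.15 × 4 = 0.6.
Odds after that evidence = (13/9987) × 0.6 = 13/16645.
Target odds = 0.95/0.05 = 19.
Need 15ⁿ ≥ 19 ÷ (13/16645) = 316255/13.
15³ = 3375 falls short of 316255/13 but 15⁴ = 50625 reaches it, so n = 4.

4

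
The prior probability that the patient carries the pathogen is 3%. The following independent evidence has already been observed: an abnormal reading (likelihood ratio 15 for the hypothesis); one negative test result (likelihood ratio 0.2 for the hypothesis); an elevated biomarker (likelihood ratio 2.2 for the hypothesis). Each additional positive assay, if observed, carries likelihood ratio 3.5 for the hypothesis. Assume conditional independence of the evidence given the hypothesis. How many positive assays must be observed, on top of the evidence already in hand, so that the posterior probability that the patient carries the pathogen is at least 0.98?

5

Prior odds = 0.03/0.97 = 3/97.
Combined Bayes factor of the evidence already in hand = 15 × 0.2 × 2.2 = 6.6.
Odds after that evidence = (3/97) × 6.6 = 99/485.
Target odds = 0.98/0.02 = 49.
Need 3.5ⁿ ≥ 49 ÷ (99/485) = 23765/99.
3.5⁴ = 150.0625 falls short of 23765/99 but 3.5⁵ = 525.21875 reaches it, so n = 5.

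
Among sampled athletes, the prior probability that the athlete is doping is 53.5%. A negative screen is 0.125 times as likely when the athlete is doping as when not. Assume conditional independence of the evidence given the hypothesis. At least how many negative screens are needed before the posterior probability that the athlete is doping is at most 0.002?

Prior odds = 0.535/0.465 = 107/93.
Likelihood ratio per negative screen = 0.125.
Target odds: 0.002 ÷ 0.998 = 1/499.
Require 0.125ⁿ ≤ 1/499 ÷ (107/93) = 93/53393.
0.125³ = 0.001953125 is still above 93/53393 but 0.125⁴ = 1/4096 is at or below it, so n = 4.

4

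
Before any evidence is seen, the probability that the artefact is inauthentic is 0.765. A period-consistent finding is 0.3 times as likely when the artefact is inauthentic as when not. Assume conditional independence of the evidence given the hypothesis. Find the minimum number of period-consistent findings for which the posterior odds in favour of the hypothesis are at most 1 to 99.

5

Prior odds = 0.765/0.235 = 153/47.
Likelihood ratio per period-consistent finding = 0.3.
Target odds = 1/99.
Need (153/47) × 0.3ⁿ ≤ 1/99, i.e. 0.3ⁿ ≤ 47/15147.
0.3⁴ = 0.0081 is still above 47/15147 but 0.3⁵ = 243/100000 is at or below it, so n = 5.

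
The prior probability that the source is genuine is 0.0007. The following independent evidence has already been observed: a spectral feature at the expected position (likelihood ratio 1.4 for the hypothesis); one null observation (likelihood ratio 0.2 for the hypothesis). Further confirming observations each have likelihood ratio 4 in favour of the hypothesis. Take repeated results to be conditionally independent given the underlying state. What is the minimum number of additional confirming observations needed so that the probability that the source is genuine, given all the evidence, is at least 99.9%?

Prior odds = 0.0007/0.9993 = 7/9993.
Combined Bayes factor of the evidence already in hand = 1.4 × 0.2 = 0.28.
Odds after that evidence = (7/9993) × 0.28 = 49/249825.
Target odds = 0.999/0.001 = 999.
Need 4ⁿ ≥ 999 ÷ (49/249825) = 249575175/49.
4¹¹ = 4194304 falls short of 249575175/49 but 4¹² = 16777216 reaches it, so n = 12.

12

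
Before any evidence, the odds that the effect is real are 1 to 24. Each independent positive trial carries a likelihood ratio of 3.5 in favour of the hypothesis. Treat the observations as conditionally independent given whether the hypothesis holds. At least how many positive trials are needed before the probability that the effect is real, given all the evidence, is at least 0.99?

Prior odds = 1/24.
Likelihood ratio per positive trial = 3.5.
Target posterior odds = 0.99/0.01 = 99.
Need (1/24) × 3.5ⁿ ≥ 99, i.e. 3.5ⁿ ≥ 2376.
3.5⁶ = 1838.265625 falls short of 2376 but 3.5⁷ = 823543/128 reaches it, so n = 7.

7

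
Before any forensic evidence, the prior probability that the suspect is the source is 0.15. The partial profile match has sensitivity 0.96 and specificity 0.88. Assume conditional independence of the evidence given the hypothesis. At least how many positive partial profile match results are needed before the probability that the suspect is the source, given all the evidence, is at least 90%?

Prior odds = 0.15/0.85 = 3/17.
False-positive rate = 1 − 0.88 = 0.12; likelihood ratio of a positive = 0.96/0.12 = 8.
Target odds: 0.9 ÷ 0.1 = 9.
Require 8ⁿ ≥ 9 ÷ (3/17) = 51.
8¹ = 8 falls short of 51 but 8² = 64 reaches it, so n = 2.

2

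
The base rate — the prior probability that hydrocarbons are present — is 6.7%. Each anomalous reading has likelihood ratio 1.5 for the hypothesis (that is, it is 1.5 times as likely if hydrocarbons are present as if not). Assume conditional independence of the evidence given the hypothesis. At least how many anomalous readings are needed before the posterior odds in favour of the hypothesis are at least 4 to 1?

Prior odds = 0.067/0.933 = 67/933.
Likelihood ratio per anomalous reading = 1.5.
Target odds = 4.
Need (67/933) × 1.5ⁿ ≥ 4, i.e. 1.5ⁿ ≥ 3732/67.
1.5⁹ = 19683/512 falls short of 3732/67 but 1.5¹⁰ = 59049/1024 reaches it, so n = 10.

10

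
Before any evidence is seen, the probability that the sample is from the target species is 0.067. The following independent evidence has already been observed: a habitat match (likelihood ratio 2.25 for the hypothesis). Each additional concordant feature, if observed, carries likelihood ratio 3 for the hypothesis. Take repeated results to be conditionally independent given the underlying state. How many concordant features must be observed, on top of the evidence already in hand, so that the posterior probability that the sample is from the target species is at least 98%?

Prior odds = 0.067/0.933 = 67/933.
Bayes factor of the evidence already in hand = 2.25.
Odds after that evidence = (67/933) × 2.25 = 201/1244.
Target odds = 0.98/0.02 = 49.
Need 3ⁿ ≥ 49 ÷ (201/1244) = 60956/201.
3⁵ = 243 falls short of 60956/201 but 3⁶ = 729 reaches it, so n = 6.

6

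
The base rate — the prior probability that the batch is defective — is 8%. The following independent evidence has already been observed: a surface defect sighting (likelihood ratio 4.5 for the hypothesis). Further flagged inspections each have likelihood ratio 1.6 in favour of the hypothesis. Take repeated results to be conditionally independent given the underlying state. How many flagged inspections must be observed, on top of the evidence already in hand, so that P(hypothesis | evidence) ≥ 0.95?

9

Prior odds = 0.08/0.92 = 2/23.
Bayes factor of the evidence already in hand = 4.5.
Odds after that evidence = (2/23) × 4.5 = 9/23.
Target odds = 0.95/0.05 = 19.
Need 1.6ⁿ ≥ 19 ÷ (9/23) = 437/9.
1.6⁸ = 16777216/390625 falls short of 437/9 but 1.6⁹ = 134217728/1953125 reaches it, so n = 9.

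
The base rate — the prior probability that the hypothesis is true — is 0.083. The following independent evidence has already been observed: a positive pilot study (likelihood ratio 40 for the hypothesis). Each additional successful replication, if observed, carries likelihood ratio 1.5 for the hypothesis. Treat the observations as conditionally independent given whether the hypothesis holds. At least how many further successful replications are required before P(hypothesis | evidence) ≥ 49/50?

7

Prior odds = 0.083/0.917 = 83/917.
Bayes factor of the evidence already in hand = 40.
Odds after that evidence = (83/917) × 40 = 3320/917.
Target odds = 0.98/0.02 = 49.
Need 1.5ⁿ ≥ 49 ÷ (3320/917) = 44933/3320.
1.5⁶ = 11.390625 falls short of 44933/3320 but 1.5⁷ = 17.0859375 reaches it, so n = 7.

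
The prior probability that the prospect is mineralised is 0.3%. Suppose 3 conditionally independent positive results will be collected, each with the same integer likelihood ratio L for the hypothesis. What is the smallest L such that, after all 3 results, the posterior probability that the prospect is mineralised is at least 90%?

Prior odds = 0.003/0.997 = 3/997.
Target odds = 0.9/0.1 = 9.
Need L³ ≥ 9 ÷ (3/997) = 2991.
14³ = 2744 < 2991 ≤ 3375 = 15³, so L = 15.

15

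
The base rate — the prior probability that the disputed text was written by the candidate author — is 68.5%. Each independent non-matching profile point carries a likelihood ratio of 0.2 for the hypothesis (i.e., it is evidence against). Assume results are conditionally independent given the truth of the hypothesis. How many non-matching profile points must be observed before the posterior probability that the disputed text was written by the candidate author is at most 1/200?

4

Prior odds = 0.685/0.315 = 137/63.
Likelihood ratio per non-matching profile point = 0.2.
Target odds: 0.005 ÷ 0.995 = 1/199.
Require 0.2ⁿ ≤ 1/199 ÷ (137/63) = 63/27263.
0.2³ = 0.008 is still above 63/27263 but 0.2⁴ = 0.0016 is at or below it, so n = 4.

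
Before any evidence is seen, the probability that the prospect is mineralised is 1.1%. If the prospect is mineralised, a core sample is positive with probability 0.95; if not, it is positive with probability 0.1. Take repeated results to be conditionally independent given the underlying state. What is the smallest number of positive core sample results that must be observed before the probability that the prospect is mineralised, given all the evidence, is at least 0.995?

5

Prior odds: 0.011 ÷ 0.989 = 11/989.
Likelihood ratio of a positive = 0.95/0.1 = 9.5.
Target odds: 0.995 ÷ 0.005 = 199.
Need (11/989) × 9.5ⁿ ≥ 199, i.e. 9.5ⁿ ≥ 196811/11.
9.5⁴ = 8145.0625 falls short of 196811/11 but 9.5⁵ = 77378.09375 reaches it, so n = 5.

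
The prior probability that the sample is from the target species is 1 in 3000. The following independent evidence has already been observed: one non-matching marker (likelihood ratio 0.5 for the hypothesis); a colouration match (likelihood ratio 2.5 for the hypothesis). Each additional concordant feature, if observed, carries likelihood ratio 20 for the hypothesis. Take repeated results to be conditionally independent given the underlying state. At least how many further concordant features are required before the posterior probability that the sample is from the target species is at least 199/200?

Prior odds = (1/3000)/(2999/3000) = 1/2999.
Combined Bayes factor of the evidence already in hand = 0.5 × 2.5 = 1.25.
Odds after that evidence = (1/2999) × 1.25 = 5/11996.
Target odds = 0.995/0.005 = 199.
Need 20ⁿ ≥ 199 ÷ (5/11996) = 477440.8.
20⁴ = 160000 falls short of 477440.8 but 20⁵ = 3200000 reaches it, so n = 5.

5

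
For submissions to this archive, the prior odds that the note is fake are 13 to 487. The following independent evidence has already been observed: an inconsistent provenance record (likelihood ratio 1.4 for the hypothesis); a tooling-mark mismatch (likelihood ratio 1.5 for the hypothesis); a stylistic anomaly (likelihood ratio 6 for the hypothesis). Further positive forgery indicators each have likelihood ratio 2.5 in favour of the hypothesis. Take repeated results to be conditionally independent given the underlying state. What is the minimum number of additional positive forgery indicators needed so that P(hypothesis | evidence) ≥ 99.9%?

Prior odds = 13/487.
Combined Bayes factor of the evidence already in hand = 1.4 × 1.5 × 6 = 12.6.
Odds after that evidence = (13/487) × 12.6 = 819/2435.
Target odds = 0.999/0.001 = 999.
Need 2.5ⁿ ≥ 999 ÷ (819/2435) = 270285/91.
2.5⁸ = 390625/256 falls short of 270285/91 but 2.5⁹ = 1953125/512 reaches it, so n = 9.

9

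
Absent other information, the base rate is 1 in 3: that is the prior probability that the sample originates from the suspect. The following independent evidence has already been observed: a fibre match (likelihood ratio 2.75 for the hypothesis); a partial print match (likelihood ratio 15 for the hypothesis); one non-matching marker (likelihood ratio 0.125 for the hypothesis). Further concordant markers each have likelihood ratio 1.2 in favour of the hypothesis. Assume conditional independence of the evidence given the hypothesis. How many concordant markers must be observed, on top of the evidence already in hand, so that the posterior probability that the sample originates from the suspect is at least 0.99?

Prior odds = (1/3)/(2/3) = 0.5.
Combined Bayes factor of the evidence already in hand = 2.75 × 15 × 0.125 = 5.15625.
Odds after that evidence = 0.5 × 5.15625 = 2.578125.
Target odds = 0.99/0.01 = 99.
Need 1.2ⁿ ≥ 99 ÷ 2.578125 = 38.4.
1.2²⁰ ≈38.3376 falls short of 38.4 but 1.2²¹ ≈46.0051 reaches it, so n = 21.

21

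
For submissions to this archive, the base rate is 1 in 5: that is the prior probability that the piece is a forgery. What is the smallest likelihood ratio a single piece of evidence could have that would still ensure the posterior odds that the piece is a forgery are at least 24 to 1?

96

Prior odds = 0.2/0.8 = 0.25.
Target odds = 24.
Required Bayes factor = 24 ÷ 0.25 = 96.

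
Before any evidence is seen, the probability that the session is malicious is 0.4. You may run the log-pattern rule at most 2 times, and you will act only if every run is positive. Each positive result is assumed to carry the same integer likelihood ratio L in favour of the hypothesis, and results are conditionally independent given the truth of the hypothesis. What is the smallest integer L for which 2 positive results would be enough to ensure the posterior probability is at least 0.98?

Prior odds = 0.4/0.6 = 2/3.
Target odds = 0.98/0.02 = 49.
Need L² ≥ 49 ÷ (2/3) = 73.5.
8² = 64 < 73.5 ≤ 81 = 9², so L = 9.

9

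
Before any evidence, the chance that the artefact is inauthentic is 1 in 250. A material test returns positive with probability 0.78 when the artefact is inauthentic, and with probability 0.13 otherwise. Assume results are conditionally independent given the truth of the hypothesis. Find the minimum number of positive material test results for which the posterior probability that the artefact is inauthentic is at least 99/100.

6

Prior odds = 0.004/0.996 = 1/249.
Likelihood ratio of a positive result = 0.78/0.13 = 6.
Target odds: 0.99 ÷ 0.01 = 99.
Require 6ⁿ ≥ 99 ÷ (1/249) = 24651.
6⁵ = 7776 falls short of 24651 but 6⁶ = 46656 reaches it, so n = 6.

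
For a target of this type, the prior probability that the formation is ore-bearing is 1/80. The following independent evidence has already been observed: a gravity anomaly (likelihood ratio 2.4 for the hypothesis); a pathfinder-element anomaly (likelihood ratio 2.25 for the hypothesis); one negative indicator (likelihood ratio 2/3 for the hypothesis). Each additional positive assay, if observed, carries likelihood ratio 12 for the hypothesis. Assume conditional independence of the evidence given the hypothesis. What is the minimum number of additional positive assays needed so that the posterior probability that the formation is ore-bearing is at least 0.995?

4

Prior odds = 0.0125/0.9875 = 1/79.
Combined Bayes factor of the evidence already in hand = 2.4 × 2.25 × (2/3) = 3.6.
Odds after that evidence = (1/79) × 3.6 = 18/395.
Target odds = 0.995/0.005 = 199.
Need 12ⁿ ≥ 199 ÷ (18/395) = 78605/18.
12³ = 1728 falls short of 78605/18 but 12⁴ = 20736 reaches it, so n = 4.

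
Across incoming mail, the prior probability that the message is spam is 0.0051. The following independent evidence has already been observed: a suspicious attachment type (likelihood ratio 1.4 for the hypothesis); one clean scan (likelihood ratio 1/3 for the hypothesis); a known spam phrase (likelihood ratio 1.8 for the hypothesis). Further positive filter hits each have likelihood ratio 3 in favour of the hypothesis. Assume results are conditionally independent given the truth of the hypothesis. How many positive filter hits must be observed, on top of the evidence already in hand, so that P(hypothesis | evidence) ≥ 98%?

Prior odds = 0.0051/0.9949 = 51/9949.
Combined Bayes factor of the evidence already in hand = 1.4 × (1/3) × 1.8 = 0.84.
Odds after that evidence = (51/9949) × 0.84 = 1071/248725.
Target odds = 0.98/0.02 = 49.
Need 3ⁿ ≥ 49 ÷ (1071/248725) = 1741075/153.
3⁸ = 6561 falls short of 1741075/153 but 3⁹ = 19683 reaches it, so n = 9.

9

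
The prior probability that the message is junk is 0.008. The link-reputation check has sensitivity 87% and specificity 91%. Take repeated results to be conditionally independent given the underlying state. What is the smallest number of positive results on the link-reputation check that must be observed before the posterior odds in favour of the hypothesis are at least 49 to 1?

4

Prior odds: 0.008 ÷ 0.992 = 1/124.
False-positive rate = 1 − 0.91 = 0.09; likelihood ratio of a positive = 0.87/0.09 = 29/3.
Target odds = 49.
Need (1/124) × (29/3)ⁿ ≥ 49, i.e. (29/3)ⁿ ≥ 6076.
(29/3)³ = 24389/27 falls short of 6076 but (29/3)⁴ = 707281/81 reaches it, so n = 4.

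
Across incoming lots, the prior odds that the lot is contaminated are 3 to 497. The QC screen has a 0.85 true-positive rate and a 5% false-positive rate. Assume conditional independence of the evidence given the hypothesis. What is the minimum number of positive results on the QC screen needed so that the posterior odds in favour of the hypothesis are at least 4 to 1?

Prior odds = 3/497.
Likelihood ratio of a positive result = 0.85/0.05 = 17.
Target odds = 4.
Require 17ⁿ ≥ 4 ÷ (3/497) = 1988/3.
17² = 289 falls short of 1988/3 but 17³ = 4913 reaches it, so n = 3.

3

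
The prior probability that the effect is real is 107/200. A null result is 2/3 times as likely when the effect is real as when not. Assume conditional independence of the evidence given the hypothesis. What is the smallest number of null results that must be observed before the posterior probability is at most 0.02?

10

Prior odds = 0.535/0.465 = 107/93.
Likelihood ratio per null result = 2/3.
Target odds: 0.02 ÷ 0.98 = 1/49.
Need (107/93) × (2/3)ⁿ ≤ 1/49, i.e. (2/3)ⁿ ≤ 93/5243.
(2/3)⁹ = 512/19683 is still above 93/5243 but (2/3)¹⁰ = 1024/59049 is at or below it, so n = 10.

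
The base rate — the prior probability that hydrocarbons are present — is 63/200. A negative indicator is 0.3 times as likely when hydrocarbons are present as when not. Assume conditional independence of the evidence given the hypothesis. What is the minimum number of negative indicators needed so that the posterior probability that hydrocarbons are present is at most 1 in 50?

3

Prior odds: 0.315 ÷ 0.685 = 63/137.
Likelihood ratio per negative indicator = 0.3.
Target posterior odds = 0.02/0.98 = 1/49.
Need (63/137) × 0.3ⁿ ≤ 1/49, i.e. 0.3ⁿ ≤ 137/3087.
0.3² = 0.09 is still above 137/3087 but 0.3³ = 0.027 is at or below it, so n = 3.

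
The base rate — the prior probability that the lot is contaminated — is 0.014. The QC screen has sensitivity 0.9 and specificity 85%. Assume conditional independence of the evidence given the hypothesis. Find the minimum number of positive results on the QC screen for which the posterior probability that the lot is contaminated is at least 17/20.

4

Prior odds = 0.014/0.986 = 7/493.
False-positive rate = 1 − 0.85 = 0.15; likelihood ratio of a positive = 0.9/0.15 = 6.
Target posterior odds = 0.85/0.15 = 17/3.
Require 6ⁿ ≥ 17/3 ÷ (7/493) = 8381/21.
6³ = 216 falls short of 8381/21 but 6⁴ = 1296 reaches it, so n = 4.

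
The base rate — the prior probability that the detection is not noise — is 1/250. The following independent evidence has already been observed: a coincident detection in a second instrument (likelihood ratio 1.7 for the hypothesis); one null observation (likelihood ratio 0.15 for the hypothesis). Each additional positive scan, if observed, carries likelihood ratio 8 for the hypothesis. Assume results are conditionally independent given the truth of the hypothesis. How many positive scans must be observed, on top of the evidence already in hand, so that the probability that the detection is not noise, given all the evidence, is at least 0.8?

Prior odds = 0.004/0.996 = 1/249.
Combined Bayes factor of the evidence already in hand = 1.7 × 0.15 = 0.255.
Odds after that evidence = (1/249) × 0.255 = 17/16600.
Target odds = 0.8/0.2 = 4.
Need 8ⁿ ≥ 4 ÷ (17/16600) = 66400/17.
8³ = 512 falls short of 66400/17 but 8⁴ = 4096 reaches it, so n = 4.

4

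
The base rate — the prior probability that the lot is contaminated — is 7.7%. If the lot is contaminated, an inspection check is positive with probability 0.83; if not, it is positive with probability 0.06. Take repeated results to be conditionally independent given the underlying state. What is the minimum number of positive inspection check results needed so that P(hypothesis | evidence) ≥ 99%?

3

Prior odds = 0.077/0.923 = 77/923.
Likelihood ratio of a positive = 0.83/0.06 = 83/6.
Target odds: 0.99 ÷ 0.01 = 99.
Need (77/923) × (83/6)ⁿ ≥ 99, i.e. (83/6)ⁿ ≥ 8307/7.
(83/6)² = 6889/36 falls short of 8307/7 but (83/6)³ = 571787/216 reaches it, so n = 3.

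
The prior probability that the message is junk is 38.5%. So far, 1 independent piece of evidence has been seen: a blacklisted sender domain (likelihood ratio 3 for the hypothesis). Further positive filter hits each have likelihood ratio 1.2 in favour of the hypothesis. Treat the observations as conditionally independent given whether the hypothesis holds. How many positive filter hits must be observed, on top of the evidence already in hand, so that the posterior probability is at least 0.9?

9

Prior odds = 0.385/0.615 = 77/123.
Bayes factor of the evidence already in hand = 3.
Odds after that evidence = (77/123) × 3 = 77/41.
Target odds = 0.9/0.1 = 9.
Need 1.2ⁿ ≥ 9 ÷ (77/41) = 369/77.
1.2⁸ = 1679616/390625 falls short of 369/77 but 1.2⁹ = 10077696/1953125 reaches it, so n = 9.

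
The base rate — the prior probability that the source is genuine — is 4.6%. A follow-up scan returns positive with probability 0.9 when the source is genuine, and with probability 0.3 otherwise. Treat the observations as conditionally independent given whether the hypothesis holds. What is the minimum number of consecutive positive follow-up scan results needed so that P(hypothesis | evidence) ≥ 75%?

Prior odds: 0.046 ÷ 0.954 = 23/477.
Likelihood ratio of a positive result = 0.9/0.3 = 3.
Target posterior odds = 0.75/0.25 = 3.
Need (23/477) × 3ⁿ ≥ 3, i.e. 3ⁿ ≥ 1431/23.
3³ = 27 falls short of 1431/23 but 3⁴ = 81 reaches it, so n = 4.

4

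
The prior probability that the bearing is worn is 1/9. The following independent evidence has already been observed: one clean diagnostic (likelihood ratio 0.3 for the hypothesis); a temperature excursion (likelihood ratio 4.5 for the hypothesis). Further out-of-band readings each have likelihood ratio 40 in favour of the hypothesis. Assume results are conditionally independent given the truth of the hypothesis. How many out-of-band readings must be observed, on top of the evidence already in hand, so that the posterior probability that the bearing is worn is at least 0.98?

2

Prior odds = (1/9)/(8/9) = 0.125.
Combined Bayes factor of the evidence already in hand = 0.3 × 4.5 = 1.35.
Odds after that evidence = 0.125 × 1.35 = 0.16875.
Target odds = 0.98/0.02 = 49.
Need 40ⁿ ≥ 49 ÷ 0.16875 = 7840/27.
40¹ = 40 falls short of 7840/27 but 40² = 1600 reaches it, so n = 2.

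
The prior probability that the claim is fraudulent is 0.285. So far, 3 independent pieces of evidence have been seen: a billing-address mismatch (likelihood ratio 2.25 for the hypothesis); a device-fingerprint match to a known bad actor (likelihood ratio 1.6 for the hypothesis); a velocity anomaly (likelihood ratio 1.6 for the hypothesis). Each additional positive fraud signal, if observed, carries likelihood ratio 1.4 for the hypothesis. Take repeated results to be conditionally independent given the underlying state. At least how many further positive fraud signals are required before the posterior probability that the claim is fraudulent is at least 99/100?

12

Prior odds = 0.285/0.715 = 57/143.
Combined Bayes factor of the evidence already in hand = 2.25 × 1.6 × 1.6 = 5.76.
Odds after that evidence = (57/143) × 5.76 = 8208/3575.
Target odds = 0.99/0.01 = 99.
Need 1.4ⁿ ≥ 99 ÷ (8208/3575) = 39325/912.
1.4¹¹ ≈40.4957 falls short of 39325/912 but 1.4¹² ≈56.6939 reaches it, so n = 12.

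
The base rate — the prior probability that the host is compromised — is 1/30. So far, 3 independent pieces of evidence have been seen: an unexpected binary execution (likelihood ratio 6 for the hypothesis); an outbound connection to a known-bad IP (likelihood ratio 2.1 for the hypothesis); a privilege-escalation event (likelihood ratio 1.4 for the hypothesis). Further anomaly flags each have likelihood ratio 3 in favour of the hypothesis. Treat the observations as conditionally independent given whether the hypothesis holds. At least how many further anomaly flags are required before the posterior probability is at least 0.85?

Prior odds = (1/30)/(29/30) = 1/29.
Combined Bayes factor of the evidence already in hand = 6 × 2.1 × 1.4 = 17.64.
Odds after that evidence = (1/29) × 17.64 = 441/725.
Target odds = 0.85/0.15 = 17/3.
Need 3ⁿ ≥ 17/3 ÷ (441/725) = 12325/1323.
3² = 9 falls short of 12325/1323 but 3³ = 27 reaches it, so n = 3.

3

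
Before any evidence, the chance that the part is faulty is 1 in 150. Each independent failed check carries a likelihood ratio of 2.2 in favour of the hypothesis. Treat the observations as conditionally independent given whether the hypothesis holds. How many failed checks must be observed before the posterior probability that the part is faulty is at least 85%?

Prior odds = (1/150)/(149/150) = 1/149.
Likelihood ratio per failed check = 2.2.
Target posterior odds = 0.85/0.15 = 17/3.
Require 2.2ⁿ ≥ 17/3 ÷ (1/149) = 2533/3.
2.2⁸ = 214358881/390625 falls short of 2533/3 but 2.2⁹ ≈1207.27 reaches it, so n = 9.

9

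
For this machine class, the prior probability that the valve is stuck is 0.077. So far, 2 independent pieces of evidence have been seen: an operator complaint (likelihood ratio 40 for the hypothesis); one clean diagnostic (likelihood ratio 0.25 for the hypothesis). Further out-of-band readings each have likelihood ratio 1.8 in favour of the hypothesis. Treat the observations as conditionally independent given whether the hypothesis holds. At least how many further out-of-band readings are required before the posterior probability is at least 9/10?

Prior odds = 0.077/0.923 = 77/923.
Combined Bayes factor of the evidence already in hand = 40 × 0.25 = 10.
Odds after that evidence = (77/923) × 10 = 770/923.
Target odds = 0.9/0.1 = 9.
Need 1.8ⁿ ≥ 9 ÷ (770/923) = 8307/770.
1.8⁴ = 10.4976 falls short of 8307/770 but 1.8⁵ = 18.89568 reaches it, so n = 5.

5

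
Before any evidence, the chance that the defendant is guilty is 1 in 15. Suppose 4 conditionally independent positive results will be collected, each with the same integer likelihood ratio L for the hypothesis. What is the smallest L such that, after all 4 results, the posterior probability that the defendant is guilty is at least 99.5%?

Prior odds = (1/15)/(14/15) = 1/14.
Target odds = 0.995/0.005 = 199.
Need L⁴ ≥ 199 ÷ (1/14) = 2786.
7⁴ = 2401 < 2786 ≤ 4096 = 8⁴, so L = 8.

8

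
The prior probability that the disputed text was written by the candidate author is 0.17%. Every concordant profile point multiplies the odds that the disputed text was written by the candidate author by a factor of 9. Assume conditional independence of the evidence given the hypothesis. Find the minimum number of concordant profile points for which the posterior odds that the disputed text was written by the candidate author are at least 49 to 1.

5

Prior odds: 0.0017 ÷ 0.9983 = 17/9983.
Likelihood ratio per concordant profile point = 9.
Target odds = 49.
Require 9ⁿ ≥ 49 ÷ (17/9983) = 489167/17.
9⁴ = 6561 falls short of 489167/17 but 9⁵ = 59049 reaches it, so n = 5.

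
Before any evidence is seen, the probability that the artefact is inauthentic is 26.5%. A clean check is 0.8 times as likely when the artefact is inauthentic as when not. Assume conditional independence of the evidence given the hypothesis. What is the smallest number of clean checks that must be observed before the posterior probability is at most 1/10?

Prior odds = 0.265/0.735 = 53/147.
Likelihood ratio per clean check = 0.8.
Target odds: 0.1 ÷ 0.9 = 1/9.
Require 0.8ⁿ ≤ 1/9 ÷ (53/147) = 49/159.
0.8⁵ = 0.32768 is still above 49/159 but 0.8⁶ = 4096/15625 is at or below it, so n = 6.

6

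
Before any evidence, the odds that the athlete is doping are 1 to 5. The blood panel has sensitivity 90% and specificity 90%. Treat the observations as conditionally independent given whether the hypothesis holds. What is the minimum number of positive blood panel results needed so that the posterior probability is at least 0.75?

Prior odds = 0.2.
False-positive rate = 1 − 0.9 = 0.1; likelihood ratio of a positive = 0.9/0.1 = 9.
Target posterior odds = 0.75/0.25 = 3.
Need 0.2 × 9ⁿ ≥ 3, i.e. 9ⁿ ≥ 15.
9¹ = 9 falls short of 15 but 9² = 81 reaches it, so n = 2.

2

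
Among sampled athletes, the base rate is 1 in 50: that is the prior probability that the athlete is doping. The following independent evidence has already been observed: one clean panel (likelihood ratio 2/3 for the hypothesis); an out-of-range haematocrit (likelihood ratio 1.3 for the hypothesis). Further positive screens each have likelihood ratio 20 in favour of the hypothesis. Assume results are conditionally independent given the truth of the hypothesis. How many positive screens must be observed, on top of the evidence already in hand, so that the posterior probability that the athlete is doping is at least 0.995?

Prior odds = 0.02/0.98 = 1/49.
Combined Bayes factor of the evidence already in hand = (2/3) × 1.3 = 13/15.
Odds after that evidence = (1/49) × 13/15 = 13/735.
Target odds = 0.995/0.005 = 199.
Need 20ⁿ ≥ 199 ÷ (13/735) = 146265/13.
20³ = 8000 falls short of 146265/13 but 20⁴ = 160000 reaches it, so n = 4.

4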